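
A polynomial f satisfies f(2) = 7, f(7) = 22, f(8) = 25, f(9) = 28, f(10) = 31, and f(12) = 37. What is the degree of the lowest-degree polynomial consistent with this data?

Divided differences on the nodes 2, 7, 8, 9, 10, 12:
  order 0: 7  22  25  28  31  37
  order 1: 3  3  3  3  3
  order 2: 0  0  0  0
  order 3: 0  0  0
  order 4: 0  0
  order 5: 0
The order-1 divided differences are all 3 (nonzero) and every higher order vanishes, so the data lies on a polynomial of degree exactly 1.

1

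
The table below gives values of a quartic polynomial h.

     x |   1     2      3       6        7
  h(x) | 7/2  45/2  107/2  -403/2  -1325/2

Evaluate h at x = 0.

5/2

Write h(x) = ax^4 + bx^3 + cx^2 + dx + e. Substituting each data point gives a linear system:
  a + b + c + d + e = 7/2
  16a + 8b + 4c + 2d + e = 45/2
  81a + 27b + 9c + 3d + e = 107/2
  1296a + 216b + 36c + 6d + e = -403/2
  2401a + 343b + 49c + 7d + e = -1325/2
Solving the system yields a = -1, b = 5, c = 1, d = -4, e = 5/2.
So h(x) = -x^4 + 5x^3 + x^2 - 4x + 5/2.
Then h(0) = 5/2.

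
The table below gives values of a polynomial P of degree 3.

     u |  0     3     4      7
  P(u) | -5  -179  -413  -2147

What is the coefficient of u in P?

2

Write P(u) = au^3 + bu^2 + cu + d. Substituting each data point gives a linear system:
  d = -5
  27a + 9b + 3c + d = -179
  64a + 16b + 4c + d = -413
  343a + 49b + 7c + d = -2147
Solving the system yields a = -6, b = -2, c = 2, d = -5.
So P(u) = -6u³ - 2u² + 2u - 5.
The coefficient of u is 2.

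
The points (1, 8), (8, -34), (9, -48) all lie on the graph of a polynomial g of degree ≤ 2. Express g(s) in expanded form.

Write g(s) = as^2 + bs + c. Substituting each data point gives a linear system:
  a + b + c = 8
  64a + 8b + c = -34
  81a + 9b + c = -48
Solving the system yields a = -1, b = 3, c = 6.
So g(s) = -s^2 + 3s + 6.
Check: g(1) = 8. ✓

g(s) = -s^2 + 3s + 6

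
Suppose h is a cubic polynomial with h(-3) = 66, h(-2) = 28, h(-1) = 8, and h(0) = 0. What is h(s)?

Write h(s) = as^3 + bs^2 + cs + d. Substituting each data point gives a linear system:
  -27a + 9b - 3c + d = 66
  -8a + 4b - 2c + d = 28
  -a + b - c + d = 8
  d = 0
Solving the system yields a = -1, b = 3, c = -4, d = 0.
So h(s) = -s^3 + 3s^2 - 4s.
Check: h(-2) = 28. ✓

h(s) = -s^3 + 3s^2 - 4s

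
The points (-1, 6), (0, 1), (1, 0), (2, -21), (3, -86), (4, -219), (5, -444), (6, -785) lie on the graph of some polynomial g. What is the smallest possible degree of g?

Forward differences of the values at u = -1, 0, 1, 2, 3, 4, 5, 6:
  g  : 6  1  0  -21  -86  -219  -444  -785
  Δ  : -5  -1  -21  -65  -133  -225  -341
  Δ^2: 4  -20  -44  -68  -92  -116
  Δ^3: -24  -24  -24  -24  -24
  Δ^4: 0  0  0  0
  Δ^5: 0  0  0
  Δ^6: 0  0
  Δ^7: 0
The third differences are constant (-24) and nonzero, while all higher differences vanish, so the minimal degree is 3.

3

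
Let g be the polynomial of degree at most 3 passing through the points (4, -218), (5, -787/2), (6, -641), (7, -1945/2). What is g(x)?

Using the Lagrange interpolation formula with nodes 4, 5, 6, 7:
  L_0(x) = (x - 5)(x - 6)(x - 7) / -6
  L_1(x) = (x - 4)(x - 6)(x - 7) / 2
  L_2(x) = (x - 4)(x - 5)(x - 7) / -2
  L_3(x) = (x - 4)(x - 5)(x - 6) / 6
Then g(x) = -218·L_0(x) - 787/2·L_1(x) - 641·L_2(x) - 1945/2·L_3(x).
Expanding and collecting terms gives g(x) = -2x^3 - 6x^2 + (1/2)x + 4.
Check: g(6) = -641. ✓

g(x) = -2x^3 - 6x^2 + (1/2)x + 4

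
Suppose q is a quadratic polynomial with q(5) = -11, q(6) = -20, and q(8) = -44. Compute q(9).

Using the Lagrange interpolation formula with nodes 5, 6, 8:
  L_0(x) = (x - 6)(x - 8) / 3
  L_1(x) = (x - 5)(x - 8) / -2
  L_2(x) = (x - 5)(x - 6) / 6
Then q(x) = -11·L_0(x) - 20·L_1(x) - 44·L_2(x).
Expanding and collecting terms gives q(x) = -x^2 + 2x + 4.
Evaluating at x = 9: q(9) = -59.

-59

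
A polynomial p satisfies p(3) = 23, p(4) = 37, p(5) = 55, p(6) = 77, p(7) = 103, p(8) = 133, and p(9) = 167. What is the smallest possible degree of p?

Forward differences of the values at t = 3, 4, 5, 6, 7, 8, 9:
  p  : 23  37  55  77  103  133  167
  Δ  : 14  18  22  26  30  34
  Δ^2: 4  4  4  4  4
  Δ^3: 0  0  0  0
  Δ^4: 0  0  0
  Δ^5: 0  0
  Δ^6: 0
The second differences are constant (4) and nonzero, while all higher differences vanish, so the minimal degree is 2.

2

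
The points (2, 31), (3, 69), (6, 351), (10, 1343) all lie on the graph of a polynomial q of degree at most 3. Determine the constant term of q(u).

3

Write q(u) = au^3 + bu^2 + cu + d. Substituting each data point gives a linear system:
  8a + 4b + 2c + d = 31
  27a + 9b + 3c + d = 69
  216a + 36b + 6c + d = 351
  1000a + 100b + 10c + d = 1343
Solving the system yields a = 1, b = 3, c = 4, d = 3.
So q(u) = u^3 + 3u^2 + 4u + 3.
The constant term is 3.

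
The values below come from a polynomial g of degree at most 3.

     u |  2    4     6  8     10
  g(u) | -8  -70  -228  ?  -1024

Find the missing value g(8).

On equispaced nodes a degree-3 polynomial has vanishing fourth forward difference, so
  g(2) - 4·g(4) + 6·g(6) - 4·g(8) + g(10) = 0.
Substituting the known values and solving for g(8):
  -4·g(8) = 2120
  g(8) = -530.

-530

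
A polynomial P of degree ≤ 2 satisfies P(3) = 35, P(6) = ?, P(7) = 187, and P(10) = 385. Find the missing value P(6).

137

The 3 known points determine the degree-2 polynomial uniquely.
Write P(s) = as^2 + bs + c. Substituting each data point gives a linear system:
  9a + 3b + c = 35
  49a + 7b + c = 187
  100a + 10b + c = 385
Solving the system yields a = 4, b = -2, c = 5.
So P(s) = 4s^2 - 2s + 5.
Then P(6) = 137.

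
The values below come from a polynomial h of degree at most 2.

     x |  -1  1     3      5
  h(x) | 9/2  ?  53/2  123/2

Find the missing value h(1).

On equispaced nodes a degree-2 polynomial has vanishing third forward difference, so
  - h(-1) + 3·h(1) - 3·h(3) + h(5) = 0.
Substituting the known values and solving for h(1):
  3·h(1) = 45/2
  h(1) = 15/2.

15/2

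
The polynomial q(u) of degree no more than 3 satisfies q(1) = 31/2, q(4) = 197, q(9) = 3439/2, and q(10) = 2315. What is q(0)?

5

Using the Lagrange interpolation formula with nodes 1, 4, 9, 10:
  L_0(u) = (u - 4)(u - 9)(u - 10) / -216
  L_1(u) = (u - 1)(u - 9)(u - 10) / 90
  L_2(u) = (u - 1)(u - 4)(u - 10) / -40
  L_3(u) = (u - 1)(u - 4)(u - 9) / 54
Then q(u) = 31/2·L_0(u) + 197·L_1(u) + 3439/2·L_2(u) + 2315·L_3(u).
Expanding and collecting terms gives q(u) = 2u^3 + (5/2)u^2 + 6u + 5.
Evaluating at u = 0: q(0) = 5.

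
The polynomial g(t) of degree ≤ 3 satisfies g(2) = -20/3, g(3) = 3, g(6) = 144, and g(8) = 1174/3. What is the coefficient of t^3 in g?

Write g(t) = at^3 + bt^2 + ct + d. Substituting each data point gives a linear system:
  8a + 4b + 2c + d = -20/3
  27a + 9b + 3c + d = 3
  216a + 36b + 6c + d = 144
  512a + 64b + 8c + d = 1174/3
Solving the system yields a = 1, b = -5/3, c = -1, d = -6.
So g(t) = t^3 - (5/3)t^2 - t - 6.
The leading coefficient is 1.

1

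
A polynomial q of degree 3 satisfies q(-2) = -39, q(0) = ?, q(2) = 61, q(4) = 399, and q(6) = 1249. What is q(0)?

On equispaced nodes a degree-3 polynomial has vanishing fourth forward difference, so
  q(-2) - 4·q(0) + 6·q(2) - 4·q(4) + q(6) = 0.
Substituting the known values and solving for q(0):
  -4·q(0) = 20
  q(0) = -5.

-5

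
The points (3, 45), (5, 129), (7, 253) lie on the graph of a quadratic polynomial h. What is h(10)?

514

Forward differences of the values at x = 3, 5, 7:
  h  : 45  129  253
  Δ  : 84  124
  Δ^2: 40
The second differences are constant, confirming degree 2.
Interpolating (Newton forward form) and evaluating at x = 10 gives h(10) = 514.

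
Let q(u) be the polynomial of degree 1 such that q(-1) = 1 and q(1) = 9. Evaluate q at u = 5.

25

Using the Lagrange interpolation formula with nodes -1, 1:
  L_0(u) = (u - 1) / -2
  L_1(u) = (u + 1) / 2
Then q(u) = 1·L_0(u) + 9·L_1(u).
Expanding and collecting terms gives q(u) = 4u + 5.
Evaluating at u = 5: q(5) = 25.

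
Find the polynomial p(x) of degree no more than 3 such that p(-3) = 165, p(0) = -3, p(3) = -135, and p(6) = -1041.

p(x) = -5x^3 + 2x^2 - 5x - 3

Using the Lagrange interpolation formula with nodes -3, 0, 3, 6:
  L_0(x) = x(x - 3)(x - 6) / -162
  L_1(x) = (x + 3)(x - 3)(x - 6) / 54
  L_2(x) = (x + 3)x(x - 6) / -54
  L_3(x) = (x + 3)x(x - 3) / 162
Then p(x) = 165·L_0(x) - 3·L_1(x) - 135·L_2(x) - 1041·L_3(x).
Expanding and collecting terms gives p(x) = -5x³ + 2x² - 5x - 3.
Check: p(0) = -3. ✓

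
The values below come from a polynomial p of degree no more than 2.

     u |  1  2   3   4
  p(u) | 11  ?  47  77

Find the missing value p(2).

25

The 3 known points determine the degree-2 polynomial uniquely.
Write p(u) = au^2 + bu + c. Substituting each data point gives a linear system:
  a + b + c = 11
  9a + 3b + c = 47
  16a + 4b + c = 77
Solving the system yields a = 4, b = 2, c = 5.
So p(u) = 4u^2 + 2u + 5.
Then p(2) = 25.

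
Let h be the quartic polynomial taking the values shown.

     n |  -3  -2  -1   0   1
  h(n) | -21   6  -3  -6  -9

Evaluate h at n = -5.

Write h(n) = an^4 + bn^3 + cn^2 + dn + e. Substituting each data point gives a linear system:
  81a - 27b + 9c - 3d + e = -21
  16a - 8b + 4c - 2d + e = 6
  a - b + c - d + e = -3
  e = -6
  a + b + c + d + e = -9
Solving the system yields a = -2, b = -5, c = 2, d = 2, e = -6.
So h(n) = -2n^4 - 5n^3 + 2n^2 + 2n - 6.
Then h(-5) = -591.

-591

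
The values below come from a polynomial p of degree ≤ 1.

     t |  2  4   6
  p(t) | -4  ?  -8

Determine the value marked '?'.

-6

On equispaced nodes a degree-1 polynomial has vanishing second forward difference, so
  p(2) - 2·p(4) + p(6) = 0.
Substituting the known values and solving for p(4):
  -2·p(4) = 12
  p(4) = -6.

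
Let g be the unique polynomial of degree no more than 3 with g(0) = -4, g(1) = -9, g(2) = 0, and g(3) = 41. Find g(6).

536

Forward differences of the values at u = 0, 1, 2, 3:
  g  : -4  -9  0  41
  Δ  : -5  9  41
  Δ^2: 14  32
  Δ^3: 18
The third differences are constant, confirming degree 3.
Interpolating (Newton forward form) and evaluating at u = 6 gives g(6) = 536.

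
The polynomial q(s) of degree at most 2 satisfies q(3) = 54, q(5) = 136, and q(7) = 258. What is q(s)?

q(s) = 5s^2 + s + 6

Using the Lagrange interpolation formula with nodes 3, 5, 7:
  L_0(s) = (s - 5)(s - 7) / 8
  L_1(s) = (s - 3)(s - 7) / -4
  L_2(s) = (s - 3)(s - 5) / 8
Then q(s) = 54·L_0(s) + 136·L_1(s) + 258·L_2(s).
Expanding and collecting terms gives q(s) = 5s^2 + s + 6.
Check: q(7) = 258. ✓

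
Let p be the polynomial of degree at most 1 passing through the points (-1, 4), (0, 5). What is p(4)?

9

Using the Lagrange interpolation formula with nodes -1, 0:
  L_0(t) = t / -1
  L_1(t) = (t + 1) / 1
Then p(t) = 4·L_0(t) + 5·L_1(t).
Expanding and collecting terms gives p(t) = t + 5.
Evaluating at t = 4: p(4) = 9.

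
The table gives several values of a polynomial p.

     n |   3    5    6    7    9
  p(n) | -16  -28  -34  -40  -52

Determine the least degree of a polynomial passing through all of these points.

1

Divided differences on the nodes 3, 5, 6, 7, 9:
  order 0: -16  -28  -34  -40  -52
  order 1: -6  -6  -6  -6
  order 2: 0  0  0
  order 3: 0  0
  order 4: 0
The order-1 divided differences are all -6 (nonzero) and every higher order vanishes, so the data lies on a polynomial of degree exactly 1.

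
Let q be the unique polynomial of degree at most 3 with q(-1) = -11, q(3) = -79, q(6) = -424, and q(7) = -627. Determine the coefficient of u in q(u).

Write q(u) = au^3 + bu^2 + cu + d. Substituting each data point gives a linear system:
  -a + b - c + d = -11
  27a + 9b + 3c + d = -79
  216a + 36b + 6c + d = -424
  343a + 49b + 7c + d = -627
Solving the system yields a = -1, b = -6, c = 2, d = -4.
So q(u) = -u^3 - 6u^2 + 2u - 4.
The coefficient of u is 2.

2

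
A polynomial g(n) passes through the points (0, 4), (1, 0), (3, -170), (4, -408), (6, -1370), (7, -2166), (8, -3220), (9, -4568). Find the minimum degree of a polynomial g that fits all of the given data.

Divided differences on the nodes 0, 1, 3, 4, 6, 7, 8, 9:
  order 0: 4  0  -170  -408  -1370  -2166  -3220  -4568
  order 1: -4  -85  -238  -481  -796  -1054  -1348
  order 2: -27  -51  -81  -105  -129  -147
  order 3: -6  -6  -6  -6  -6
  order 4: 0  0  0  0
  order 5: 0  0  0
  order 6: 0  0
  order 7: 0
The order-3 divided differences are all -6 (nonzero) and every higher order vanishes, so the data lies on a polynomial of degree exactly 3.

3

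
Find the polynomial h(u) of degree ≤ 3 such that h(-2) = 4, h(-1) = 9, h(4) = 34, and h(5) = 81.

h(u) = u^3 - u^2 - 5u + 6

Using the Lagrange interpolation formula with nodes -2, -1, 4, 5:
  L_0(u) = (u + 1)(u - 4)(u - 5) / -42
  L_1(u) = (u + 2)(u - 4)(u - 5) / 30
  L_2(u) = (u + 2)(u + 1)(u - 5) / -30
  L_3(u) = (u + 2)(u + 1)(u - 4) / 42
Then h(u) = 4·L_0(u) + 9·L_1(u) + 34·L_2(u) + 81·L_3(u).
Expanding and collecting terms gives h(u) = u³ - u² - 5u + 6.
Check: h(5) = 81. ✓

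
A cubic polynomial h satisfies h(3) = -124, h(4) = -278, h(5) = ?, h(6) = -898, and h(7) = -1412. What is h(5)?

On equispaced nodes a degree-3 polynomial has vanishing fourth forward difference, so
  h(3) - 4·h(4) + 6·h(5) - 4·h(6) + h(7) = 0.
Substituting the known values and solving for h(5):
  6·h(5) = -3168
  h(5) = -528.

-528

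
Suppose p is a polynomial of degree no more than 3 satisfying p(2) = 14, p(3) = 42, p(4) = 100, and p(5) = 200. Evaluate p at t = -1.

-10

Forward differences of the values at t = 2, 3, 4, 5:
  p  : 14  42  100  200
  Δ  : 28  58  100
  Δ^2: 30  42
  Δ^3: 12
The third differences are constant, confirming degree 3.
Interpolating (Newton forward form) and evaluating at t = -1 gives p(-1) = -10.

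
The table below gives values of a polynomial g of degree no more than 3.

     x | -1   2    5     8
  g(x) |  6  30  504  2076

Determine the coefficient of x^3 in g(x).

Write g(x) = ax^3 + bx^2 + cx + d. Substituting each data point gives a linear system:
  -a + b - c + d = 6
  8a + 4b + 2c + d = 30
  125a + 25b + 5c + d = 504
  512a + 64b + 8c + d = 2076
Solving the system yields a = 4, b = 1, c = -5, d = 4.
So g(x) = 4x^3 + x^2 - 5x + 4.
The leading coefficient is 4.

4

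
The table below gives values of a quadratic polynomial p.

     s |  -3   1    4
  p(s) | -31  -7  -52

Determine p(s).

p(s) = -3s^2 - 4

Write p(s) = as^2 + bs + c. Substituting each data point gives a linear system:
  9a - 3b + c = -31
  a + b + c = -7
  16a + 4b + c = -52
Solving the system yields a = -3, b = 0, c = -4.
So p(s) = -3s^2 - 4.
Check: p(1) = -7. ✓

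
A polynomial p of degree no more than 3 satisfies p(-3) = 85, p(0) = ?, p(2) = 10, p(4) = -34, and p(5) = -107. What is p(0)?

-2

The 4 known points determine the degree-3 polynomial uniquely.
Write p(n) = an^3 + bn^2 + cn + d. Substituting each data point gives a linear system:
  -27a + 9b - 3c + d = 85
  8a + 4b + 2c + d = 10
  64a + 16b + 4c + d = -34
  125a + 25b + 5c + d = -107
Solving the system yields a = -2, b = 5, c = 4, d = -2.
So p(n) = -2n³ + 5n² + 4n - 2.
Then p(0) = -2.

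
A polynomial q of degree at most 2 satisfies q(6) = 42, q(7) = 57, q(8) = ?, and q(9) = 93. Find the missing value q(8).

The 3 known points determine the degree-2 polynomial uniquely.
Write q(u) = au^2 + bu + c. Substituting each data point gives a linear system:
  36a + 6b + c = 42
  49a + 7b + c = 57
  81a + 9b + c = 93
Solving the system yields a = 1, b = 2, c = -6.
So q(u) = u^2 + 2u - 6.
Then q(8) = 74.

74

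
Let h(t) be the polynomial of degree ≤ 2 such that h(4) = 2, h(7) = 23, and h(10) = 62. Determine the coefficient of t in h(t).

-4

Write h(t) = at^2 + bt + c. Substituting each data point gives a linear system:
  16a + 4b + c = 2
  49a + 7b + c = 23
  100a + 10b + c = 62
Solving the system yields a = 1, b = -4, c = 2.
So h(t) = t^2 - 4t + 2.
The coefficient of t is -4.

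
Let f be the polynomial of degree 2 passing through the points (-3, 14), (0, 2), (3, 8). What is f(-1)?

Write f(u) = au^2 + bu + c. Substituting each data point gives a linear system:
  9a - 3b + c = 14
  c = 2
  9a + 3b + c = 8
Solving the system yields a = 1, b = -1, c = 2.
So f(u) = u^2 - u + 2.
Then f(-1) = 4.

4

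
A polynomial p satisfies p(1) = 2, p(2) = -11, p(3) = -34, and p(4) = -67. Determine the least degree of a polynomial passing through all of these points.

2

Forward differences of the values at t = 1, 2, 3, 4:
  p  : 2  -11  -34  -67
  Δ  : -13  -23  -33
  Δ^2: -10  -10
  Δ^3: 0
The second differences are constant (-10) and nonzero, while all higher differences vanish, so the minimal degree is 2.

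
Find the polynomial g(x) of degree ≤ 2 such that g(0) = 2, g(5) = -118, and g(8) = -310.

Using the Lagrange interpolation formula with nodes 0, 5, 8:
  L_0(x) = (x - 5)(x - 8) / 40
  L_1(x) = x(x - 8) / -15
  L_2(x) = x(x - 5) / 24
Then g(x) = 2·L_0(x) - 118·L_1(x) - 310·L_2(x).
Expanding and collecting terms gives g(x) = -5x² + x + 2.
Check: g(5) = -118. ✓

g(x) = -5x^2 + x + 2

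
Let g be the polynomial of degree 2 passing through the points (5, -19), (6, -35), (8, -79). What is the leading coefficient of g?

-2

Write g(t) = at^2 + bt + c. Substituting each data point gives a linear system:
  25a + 5b + c = -19
  36a + 6b + c = -35
  64a + 8b + c = -79
Solving the system yields a = -2, b = 6, c = 1.
So g(t) = -2t² + 6t + 1.
The leading coefficient is -2.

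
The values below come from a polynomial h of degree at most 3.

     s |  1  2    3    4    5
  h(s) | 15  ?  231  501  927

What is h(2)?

81

The 4 known points determine the degree-3 polynomial uniquely.
Write h(s) = as^3 + bs^2 + cs + d. Substituting each data point gives a linear system:
  a + b + c + d = 15
  27a + 9b + 3c + d = 231
  64a + 16b + 4c + d = 501
  125a + 25b + 5c + d = 927
Solving the system yields a = 6, b = 6, c = 6, d = -3.
So h(s) = 6s^3 + 6s^2 + 6s - 3.
Then h(2) = 81.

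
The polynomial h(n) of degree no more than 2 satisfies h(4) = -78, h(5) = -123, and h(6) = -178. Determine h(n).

h(n) = -5n^2 + 2

Write h(n) = an^2 + bn + c. Substituting each data point gives a linear system:
  16a + 4b + c = -78
  25a + 5b + c = -123
  36a + 6b + c = -178
Solving the system yields a = -5, b = 0, c = 2.
So h(n) = -5n^2 + 2.
Check: h(4) = -78. ✓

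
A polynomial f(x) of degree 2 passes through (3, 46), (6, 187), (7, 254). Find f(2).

19

Using the Lagrange interpolation formula with nodes 3, 6, 7:
  L_0(x) = (x - 6)(x - 7) / 12
  L_1(x) = (x - 3)(x - 7) / -3
  L_2(x) = (x - 3)(x - 6) / 4
Then f(x) = 46·L_0(x) + 187·L_1(x) + 254·L_2(x).
Expanding and collecting terms gives f(x) = 5x^2 + 2x - 5.
Evaluating at x = 2: f(2) = 19.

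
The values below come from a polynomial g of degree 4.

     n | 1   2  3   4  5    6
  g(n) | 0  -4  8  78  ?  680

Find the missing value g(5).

The 5 known points determine the degree-4 polynomial uniquely.
Write g(n) = an^4 + bn^3 + cn^2 + dn + e. Substituting each data point gives a linear system:
  a + b + c + d + e = 0
  16a + 8b + 4c + 2d + e = -4
  81a + 27b + 9c + 3d + e = 8
  256a + 64b + 16c + 4d + e = 78
  1296a + 216b + 36c + 6d + e = 680
Solving the system yields a = 1, b = -3, c = 1, d = -1, e = 2.
So g(n) = n⁴ - 3n³ + n² - n + 2.
Then g(5) = 272.

272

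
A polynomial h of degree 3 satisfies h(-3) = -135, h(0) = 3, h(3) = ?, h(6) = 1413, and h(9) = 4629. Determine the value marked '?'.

The 4 known points determine the degree-3 polynomial uniquely.
Write h(n) = an^3 + bn^2 + cn + d. Substituting each data point gives a linear system:
  -27a + 9b - 3c + d = -135
  d = 3
  216a + 36b + 6c + d = 1413
  729a + 81b + 9c + d = 4629
Solving the system yields a = 6, b = 3, c = 1, d = 3.
So h(n) = 6n³ + 3n² + n + 3.
Then h(3) = 195.

195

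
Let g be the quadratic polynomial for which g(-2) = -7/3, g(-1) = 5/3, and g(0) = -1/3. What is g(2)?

Write g(x) = ax^2 + bx + c. Substituting each data point gives a linear system:
  4a - 2b + c = -7/3
  a - b + c = 5/3
  c = -1/3
Solving the system yields a = -3, b = -5, c = -1/3.
So g(x) = -3x² - 5x - 1/3.
Then g(2) = -67/3.

-67/3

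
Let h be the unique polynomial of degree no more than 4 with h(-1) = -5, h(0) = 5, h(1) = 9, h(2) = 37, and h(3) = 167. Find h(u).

h(u) = 2u^4 + u^3 - 5u^2 + 6u + 5

Using the Lagrange interpolation formula with nodes -1, 0, 1, 2, 3:
  L_0(u) = u(u - 1)(u - 2)(u - 3) / 24
  L_1(u) = (u + 1)(u - 1)(u - 2)(u - 3) / -6
  L_2(u) = (u + 1)u(u - 2)(u - 3) / 4
  L_3(u) = (u + 1)u(u - 1)(u - 3) / -6
  L_4(u) = (u + 1)u(u - 1)(u - 2) / 24
Then h(u) = -5·L_0(u) + 5·L_1(u) + 9·L_2(u) + 37·L_3(u) + 167·L_4(u).
Expanding and collecting terms gives h(u) = 2u^4 + u^3 - 5u^2 + 6u + 5.
Check: h(2) = 37. ✓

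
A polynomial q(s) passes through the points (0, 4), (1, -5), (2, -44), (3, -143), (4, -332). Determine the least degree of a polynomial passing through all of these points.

3

Forward differences of the values at s = 0, 1, 2, 3, 4:
  q  : 4  -5  -44  -143  -332
  Δ  : -9  -39  -99  -189
  Δ^2: -30  -60  -90
  Δ^3: -30  -30
  Δ^4: 0
The third differences are constant (-30) and nonzero, while all higher differences vanish, so the minimal degree is 3.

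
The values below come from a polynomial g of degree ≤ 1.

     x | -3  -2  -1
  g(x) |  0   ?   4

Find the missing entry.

2

The 2 known points determine the degree-1 polynomial uniquely.
Write g(x) = ax + b. Substituting each data point gives a linear system:
  -3a + b = 0
  -a + b = 4
Solving the system yields a = 2, b = 6.
So g(x) = 2x + 6.
Then g(-2) = 2.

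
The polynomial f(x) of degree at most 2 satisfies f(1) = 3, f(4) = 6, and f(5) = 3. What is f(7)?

-9

Using the Lagrange interpolation formula with nodes 1, 4, 5:
  L_0(x) = (x - 4)(x - 5) / 12
  L_1(x) = (x - 1)(x - 5) / -3
  L_2(x) = (x - 1)(x - 4) / 4
Then f(x) = 3·L_0(x) + 6·L_1(x) + 3·L_2(x).
Expanding and collecting terms gives f(x) = -x² + 6x - 2.
Evaluating at x = 7: f(7) = -9.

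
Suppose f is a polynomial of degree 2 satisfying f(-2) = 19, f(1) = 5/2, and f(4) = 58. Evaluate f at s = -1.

Write f(s) = as^2 + bs + c. Substituting each data point gives a linear system:
  4a - 2b + c = 19
  a + b + c = 5/2
  16a + 4b + c = 58
Solving the system yields a = 4, b = -3/2, c = 0.
So f(s) = 4s² - (3/2)s.
Then f(-1) = 11/2.

11/2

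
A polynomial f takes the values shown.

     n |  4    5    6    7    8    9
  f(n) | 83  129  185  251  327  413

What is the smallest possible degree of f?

2

Forward differences of the values at n = 4, 5, 6, 7, 8, 9:
  f  : 83  129  185  251  327  413
  Δ  : 46  56  66  76  86
  Δ^2: 10  10  10  10
  Δ^3: 0  0  0
  Δ^4: 0  0
  Δ^5: 0
The second differences are constant (10) and nonzero, while all higher differences vanish, so the minimal degree is 2.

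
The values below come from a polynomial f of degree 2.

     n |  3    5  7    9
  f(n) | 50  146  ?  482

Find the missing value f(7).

The 3 known points determine the degree-2 polynomial uniquely.
Write f(n) = an^2 + bn + c. Substituting each data point gives a linear system:
  9a + 3b + c = 50
  25a + 5b + c = 146
  81a + 9b + c = 482
Solving the system yields a = 6, b = 0, c = -4.
So f(n) = 6n² - 4.
Then f(7) = 290.

290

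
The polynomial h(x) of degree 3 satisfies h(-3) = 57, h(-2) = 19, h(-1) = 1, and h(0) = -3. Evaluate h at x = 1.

Write h(x) = ax^3 + bx^2 + cx + d. Substituting each data point gives a linear system:
  -27a + 9b - 3c + d = 57
  -8a + 4b - 2c + d = 19
  -a + b - c + d = 1
  d = -3
Solving the system yields a = -1, b = 4, c = 1, d = -3.
So h(x) = -x^3 + 4x^2 + x - 3.
Then h(1) = 1.

1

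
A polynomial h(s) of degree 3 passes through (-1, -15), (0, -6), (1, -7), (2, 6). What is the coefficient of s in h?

0

Write h(s) = as^3 + bs^2 + cs + d. Substituting each data point gives a linear system:
  -a + b - c + d = -15
  d = -6
  a + b + c + d = -7
  8a + 4b + 2c + d = 6
Solving the system yields a = 4, b = -5, c = 0, d = -6.
So h(s) = 4s^3 - 5s^2 - 6.
The coefficient of s is 0.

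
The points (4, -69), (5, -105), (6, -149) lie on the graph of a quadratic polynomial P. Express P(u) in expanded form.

Write P(u) = au^2 + bu + c. Substituting each data point gives a linear system:
  16a + 4b + c = -69
  25a + 5b + c = -105
  36a + 6b + c = -149
Solving the system yields a = -4, b = 0, c = -5.
So P(u) = -4u^2 - 5.
Check: P(6) = -149. ✓

P(u) = -4u^2 - 5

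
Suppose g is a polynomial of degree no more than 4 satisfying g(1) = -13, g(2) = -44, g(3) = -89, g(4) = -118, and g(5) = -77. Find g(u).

Write g(u) = au^4 + bu^3 + cu^2 + du + e. Substituting each data point gives a linear system:
  a + b + c + d + e = -13
  16a + 8b + 4c + 2d + e = -44
  81a + 27b + 9c + 3d + e = -89
  256a + 64b + 16c + 4d + e = -118
  625a + 125b + 25c + 5d + e = -77
Solving the system yields a = 1, b = -5, c = -2, d = -5, e = -2.
So g(u) = u^4 - 5u^3 - 2u^2 - 5u - 2.
Check: g(2) = -44. ✓

g(u) = u^4 - 5u^3 - 2u^2 - 5u - 2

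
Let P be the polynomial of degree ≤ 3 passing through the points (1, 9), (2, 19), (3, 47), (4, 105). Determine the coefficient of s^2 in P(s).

-3

Write P(s) = as^3 + bs^2 + cs + d. Substituting each data point gives a linear system:
  a + b + c + d = 9
  8a + 4b + 2c + d = 19
  27a + 9b + 3c + d = 47
  64a + 16b + 4c + d = 105
Solving the system yields a = 2, b = -3, c = 5, d = 5.
So P(s) = 2s^3 - 3s^2 + 5s + 5.
The coefficient of s^2 is -3.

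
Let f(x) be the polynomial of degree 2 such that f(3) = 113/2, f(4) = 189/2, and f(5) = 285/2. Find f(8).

Using the Lagrange interpolation formula with nodes 3, 4, 5:
  L_0(x) = (x - 4)(x - 5) / 2
  L_1(x) = (x - 3)(x - 5) / -1
  L_2(x) = (x - 3)(x - 4) / 2
Then f(x) = 113/2·L_0(x) + 189/2·L_1(x) + 285/2·L_2(x).
Expanding and collecting terms gives f(x) = 5x^2 + 3x + 5/2.
Evaluating at x = 8: f(8) = 693/2.

693/2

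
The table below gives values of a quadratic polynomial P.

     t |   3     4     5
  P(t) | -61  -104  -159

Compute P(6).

-226

Forward differences of the values at t = 3, 4, 5:
  P  : -61  -104  -159
  Δ  : -43  -55
  Δ^2: -12
The second differences are constant, confirming degree 2.
Interpolating (Newton forward form) and evaluating at t = 6 gives P(6) = -226.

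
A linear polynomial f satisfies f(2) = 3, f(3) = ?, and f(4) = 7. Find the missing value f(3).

The 2 known points determine the degree-1 polynomial uniquely.
Write f(u) = au + b. Substituting each data point gives a linear system:
  2a + b = 3
  4a + b = 7
Solving the system yields a = 2, b = -1.
So f(u) = 2u - 1.
Then f(3) = 5.

5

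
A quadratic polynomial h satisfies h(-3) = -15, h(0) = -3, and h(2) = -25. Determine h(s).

h(s) = -3s^2 - 5s - 3

Write h(s) = as^2 + bs + c. Substituting each data point gives a linear system:
  9a - 3b + c = -15
  c = -3
  4a + 2b + c = -25
Solving the system yields a = -3, b = -5, c = -3.
So h(s) = -3s² - 5s - 3.
Check: h(-3) = -15. ✓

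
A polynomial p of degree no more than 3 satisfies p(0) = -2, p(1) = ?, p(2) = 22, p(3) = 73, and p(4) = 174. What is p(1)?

On equispaced nodes a degree-3 polynomial has vanishing fourth forward difference, so
  p(0) - 4·p(1) + 6·p(2) - 4·p(3) + p(4) = 0.
Substituting the known values and solving for p(1):
  -4·p(1) = -12
  p(1) = 3.

3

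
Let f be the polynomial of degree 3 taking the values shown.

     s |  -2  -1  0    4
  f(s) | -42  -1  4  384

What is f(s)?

f(s) = 6s^3 - s + 4

Write f(s) = as^3 + bs^2 + cs + d. Substituting each data point gives a linear system:
  -8a + 4b - 2c + d = -42
  -a + b - c + d = -1
  d = 4
  64a + 16b + 4c + d = 384
Solving the system yields a = 6, b = 0, c = -1, d = 4.
So f(s) = 6s^3 - s + 4.
Check: f(4) = 384. ✓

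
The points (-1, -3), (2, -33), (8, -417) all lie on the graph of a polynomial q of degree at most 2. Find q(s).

Using the Lagrange interpolation formula with nodes -1, 2, 8:
  L_0(s) = (s - 2)(s - 8) / 27
  L_1(s) = (s + 1)(s - 8) / -18
  L_2(s) = (s + 1)(s - 2) / 54
Then q(s) = -3·L_0(s) - 33·L_1(s) - 417·L_2(s).
Expanding and collecting terms gives q(s) = -6s^2 - 4s - 1.
Check: q(-1) = -3. ✓

q(s) = -6s^2 - 4s - 1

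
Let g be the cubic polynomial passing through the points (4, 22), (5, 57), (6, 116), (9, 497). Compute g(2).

Write g(s) = as^3 + bs^2 + cs + d. Substituting each data point gives a linear system:
  64a + 16b + 4c + d = 22
  125a + 25b + 5c + d = 57
  216a + 36b + 6c + d = 116
  729a + 81b + 9c + d = 497
Solving the system yields a = 1, b = -3, c = 1, d = 2.
So g(s) = s^3 - 3s^2 + s + 2.
Then g(2) = 0.

0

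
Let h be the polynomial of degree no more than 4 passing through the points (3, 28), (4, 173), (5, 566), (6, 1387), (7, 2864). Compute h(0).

1

Using the Lagrange interpolation formula with nodes 3, 4, 5, 6, 7:
  L_0(x) = (x - 4)(x - 5)(x - 6)(x - 7) / 24
  L_1(x) = (x - 3)(x - 5)(x - 6)(x - 7) / -6
  L_2(x) = (x - 3)(x - 4)(x - 6)(x - 7) / 4
  L_3(x) = (x - 3)(x - 4)(x - 5)(x - 7) / -6
  L_4(x) = (x - 3)(x - 4)(x - 5)(x - 6) / 24
Then h(x) = 28·L_0(x) + 173·L_1(x) + 566·L_2(x) + 1387·L_3(x) + 2864·L_4(x).
Expanding and collecting terms gives h(x) = 2x^4 - 6x^3 + 2x^2 + 3x + 1.
Evaluating at x = 0: h(0) = 1.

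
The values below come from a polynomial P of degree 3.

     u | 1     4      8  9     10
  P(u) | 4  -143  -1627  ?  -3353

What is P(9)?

-2388

The 4 known points determine the degree-3 polynomial uniquely.
Write P(u) = au^3 + bu^2 + cu + d. Substituting each data point gives a linear system:
  a + b + c + d = 4
  64a + 16b + 4c + d = -143
  512a + 64b + 8c + d = -1627
  1000a + 100b + 10c + d = -3353
Solving the system yields a = -4, b = 6, c = 5, d = -3.
So P(u) = -4u^3 + 6u^2 + 5u - 3.
Then P(9) = -2388.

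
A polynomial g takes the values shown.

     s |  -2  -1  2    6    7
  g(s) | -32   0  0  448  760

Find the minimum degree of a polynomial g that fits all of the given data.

Divided differences on the nodes -2, -1, 2, 6, 7:
  order 0: -32  0  0  448  760
  order 1: 32  0  112  312
  order 2: -8  16  40
  order 3: 3  3
  order 4: 0
The order-3 divided differences are all 3 (nonzero) and every higher order vanishes, so the data lies on a polynomial of degree exactly 3.

3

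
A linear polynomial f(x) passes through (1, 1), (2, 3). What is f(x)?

f(x) = 2x - 1

Using the Lagrange interpolation formula with nodes 1, 2:
  L_0(x) = (x - 2) / -1
  L_1(x) = (x - 1) / 1
Then f(x) = 1·L_0(x) + 3·L_1(x).
Expanding and collecting terms gives f(x) = 2x - 1.
Check: f(1) = 1. ✓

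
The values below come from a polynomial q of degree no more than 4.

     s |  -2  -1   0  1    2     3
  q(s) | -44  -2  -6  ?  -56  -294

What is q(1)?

On equispaced nodes a degree-4 polynomial has vanishing fifth forward difference, so
  - q(-2) + 5·q(-1) - 10·q(0) + 10·q(1) - 5·q(2) + q(3) = 0.
Substituting the known values and solving for q(1):
  10·q(1) = -80
  q(1) = -8.

-8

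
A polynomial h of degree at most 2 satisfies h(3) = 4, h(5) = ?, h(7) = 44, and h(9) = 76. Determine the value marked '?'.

On equispaced nodes a degree-2 polynomial has vanishing third forward difference, so
  - h(3) + 3·h(5) - 3·h(7) + h(9) = 0.
Substituting the known values and solving for h(5):
  3·h(5) = 60
  h(5) = 20.

20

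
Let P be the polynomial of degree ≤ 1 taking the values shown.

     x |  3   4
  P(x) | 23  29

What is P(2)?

17

Using the Lagrange interpolation formula with nodes 3, 4:
  L_0(x) = (x - 4) / -1
  L_1(x) = (x - 3) / 1
Then P(x) = 23·L_0(x) + 29·L_1(x).
Expanding and collecting terms gives P(x) = 6x + 5.
Evaluating at x = 2: P(2) = 17.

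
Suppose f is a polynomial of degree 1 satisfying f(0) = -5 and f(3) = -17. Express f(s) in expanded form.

f(s) = -4s - 5

Using the Lagrange interpolation formula with nodes 0, 3:
  L_0(s) = (s - 3) / -3
  L_1(s) = s / 3
Then f(s) = -5·L_0(s) - 17·L_1(s).
Expanding and collecting terms gives f(s) = -4s - 5.
Check: f(0) = -5. ✓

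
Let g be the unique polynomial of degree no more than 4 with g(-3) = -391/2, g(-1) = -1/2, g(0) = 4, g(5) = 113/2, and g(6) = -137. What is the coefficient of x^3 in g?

Write g(x) = ax^4 + bx^3 + cx^2 + dx + e. Substituting each data point gives a linear system:
  81a - 27b + 9c - 3d + e = -391/2
  a - b + c - d + e = -1/2
  e = 4
  625a + 125b + 25c + 5d + e = 113/2
  1296a + 216b + 36c + 6d + e = -137
Solving the system yields a = -1, b = 5, c = 2, d = 1/2, e = 4.
So g(x) = -x⁴ + 5x³ + 2x² + (1/2)x + 4.
The coefficient of x^3 is 5.

5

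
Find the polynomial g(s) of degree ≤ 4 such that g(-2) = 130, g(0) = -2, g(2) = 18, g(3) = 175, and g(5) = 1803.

Write g(s) = as^4 + bs^3 + cs^2 + ds + e. Substituting each data point gives a linear system:
  16a - 8b + 4c - 2d + e = 130
  e = -2
  16a + 8b + 4c + 2d + e = 18
  81a + 27b + 9c + 3d + e = 175
  625a + 125b + 25c + 5d + e = 1803
Solving the system yields a = 4, b = -6, c = 3, d = -4, e = -2.
So g(s) = 4s^4 - 6s^3 + 3s^2 - 4s - 2.
Check: g(3) = 175. ✓

g(s) = 4s^4 - 6s^3 + 3s^2 - 4s - 2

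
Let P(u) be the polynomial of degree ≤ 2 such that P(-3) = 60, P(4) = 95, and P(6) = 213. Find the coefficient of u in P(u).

Write P(u) = au^2 + bu + c. Substituting each data point gives a linear system:
  9a - 3b + c = 60
  16a + 4b + c = 95
  36a + 6b + c = 213
Solving the system yields a = 6, b = -1, c = 3.
So P(u) = 6u^2 - u + 3.
The coefficient of u is -1.

-1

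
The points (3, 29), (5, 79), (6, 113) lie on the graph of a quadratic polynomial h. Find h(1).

Write h(t) = at^2 + bt + c. Substituting each data point gives a linear system:
  9a + 3b + c = 29
  25a + 5b + c = 79
  36a + 6b + c = 113
Solving the system yields a = 3, b = 1, c = -1.
So h(t) = 3t² + t - 1.
Then h(1) = 3.

3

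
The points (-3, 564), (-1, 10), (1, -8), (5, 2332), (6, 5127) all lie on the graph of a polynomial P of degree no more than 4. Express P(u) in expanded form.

Using the Lagrange interpolation formula with nodes -3, -1, 1, 5, 6:
  L_0(u) = (u + 1)(u - 1)(u - 5)(u - 6) / 576
  L_1(u) = (u + 3)(u - 1)(u - 5)(u - 6) / -168
  L_2(u) = (u + 3)(u + 1)(u - 5)(u - 6) / 160
  L_3(u) = (u + 3)(u + 1)(u - 1)(u - 6) / -192
  L_4(u) = (u + 3)(u + 1)(u - 1)(u - 5) / 315
Then P(u) = 564·L_0(u) + 10·L_1(u) - 8·L_2(u) + 2332·L_3(u) + 5127·L_4(u).
Expanding and collecting terms gives P(u) = 5u⁴ - 6u³ - u² - 3u - 3.
Check: P(5) = 2332. ✓

P(u) = 5u^4 - 6u^3 - u^2 - 3u - 3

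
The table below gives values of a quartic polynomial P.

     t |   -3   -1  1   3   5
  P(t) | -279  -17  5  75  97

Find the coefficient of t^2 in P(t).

-2

Write P(t) = at^4 + bt^3 + ct^2 + dt + e. Substituting each data point gives a linear system:
  81a - 27b + 9c - 3d + e = -279
  a - b + c - d + e = -17
  a + b + c + d + e = 5
  81a + 27b + 9c + 3d + e = 75
  625a + 125b + 25c + 5d + e = 97
Solving the system yields a = -1, b = 6, c = -2, d = 5, e = -3.
So P(t) = -t⁴ + 6t³ - 2t² + 5t - 3.
The coefficient of t^2 is -2.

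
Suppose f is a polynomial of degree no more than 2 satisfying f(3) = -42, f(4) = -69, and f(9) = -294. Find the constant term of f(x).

3

Write f(x) = ax^2 + bx + c. Substituting each data point gives a linear system:
  9a + 3b + c = -42
  16a + 4b + c = -69
  81a + 9b + c = -294
Solving the system yields a = -3, b = -6, c = 3.
So f(x) = -3x² - 6x + 3.
The constant term is 3.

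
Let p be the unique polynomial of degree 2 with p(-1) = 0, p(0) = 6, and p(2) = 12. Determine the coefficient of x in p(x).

5

Write p(x) = ax^2 + bx + c. Substituting each data point gives a linear system:
  a - b + c = 0
  c = 6
  4a + 2b + c = 12
Solving the system yields a = -1, b = 5, c = 6.
So p(x) = -x^2 + 5x + 6.
The coefficient of x is 5.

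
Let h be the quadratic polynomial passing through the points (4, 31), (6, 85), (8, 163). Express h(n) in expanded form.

h(n) = 3n^2 - 3n - 5

Using the Lagrange interpolation formula with nodes 4, 6, 8:
  L_0(n) = (n - 6)(n - 8) / 8
  L_1(n) = (n - 4)(n - 8) / -4
  L_2(n) = (n - 4)(n - 6) / 8
Then h(n) = 31·L_0(n) + 85·L_1(n) + 163·L_2(n).
Expanding and collecting terms gives h(n) = 3n^2 - 3n - 5.
Check: h(8) = 163. ✓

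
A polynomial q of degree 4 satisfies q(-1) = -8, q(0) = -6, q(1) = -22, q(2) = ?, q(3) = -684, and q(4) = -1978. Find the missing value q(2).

-164

The 5 known points determine the degree-4 polynomial uniquely.
Write q(t) = at^4 + bt^3 + ct^2 + dt + e. Substituting each data point gives a linear system:
  a - b + c - d + e = -8
  e = -6
  a + b + c + d + e = -22
  81a + 27b + 9c + 3d + e = -684
  256a + 64b + 16c + 4d + e = -1978
Solving the system yields a = -6, b = -6, c = -3, d = -1, e = -6.
So q(t) = -6t^4 - 6t^3 - 3t^2 - t - 6.
Then q(2) = -164.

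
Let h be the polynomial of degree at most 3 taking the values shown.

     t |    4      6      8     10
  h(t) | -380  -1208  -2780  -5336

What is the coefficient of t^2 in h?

Write h(t) = at^3 + bt^2 + ct + d. Substituting each data point gives a linear system:
  64a + 16b + 4c + d = -380
  216a + 36b + 6c + d = -1208
  512a + 64b + 8c + d = -2780
  1000a + 100b + 10c + d = -5336
Solving the system yields a = -5, b = -3, c = -4, d = 4.
So h(t) = -5t³ - 3t² - 4t + 4.
The coefficient of t^2 is -3.

-3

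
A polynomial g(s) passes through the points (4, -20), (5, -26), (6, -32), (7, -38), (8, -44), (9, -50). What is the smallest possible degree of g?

Forward differences of the values at s = 4, 5, 6, 7, 8, 9:
  g  : -20  -26  -32  -38  -44  -50
  Δ  : -6  -6  -6  -6  -6
  Δ^2: 0  0  0  0
  Δ^3: 0  0  0
  Δ^4: 0  0
  Δ^5: 0
The first differences are constant (-6) and nonzero, while all higher differences vanish, so the minimal degree is 1.

1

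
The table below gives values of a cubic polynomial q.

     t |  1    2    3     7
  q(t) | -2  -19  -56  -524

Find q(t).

q(t) = -t^3 - 4t^2 + 2t + 1

Write q(t) = at^3 + bt^2 + ct + d. Substituting each data point gives a linear system:
  a + b + c + d = -2
  8a + 4b + 2c + d = -19
  27a + 9b + 3c + d = -56
  343a + 49b + 7c + d = -524
Solving the system yields a = -1, b = -4, c = 2, d = 1.
So q(t) = -t^3 - 4t^2 + 2t + 1.
Check: q(7) = -524. ✓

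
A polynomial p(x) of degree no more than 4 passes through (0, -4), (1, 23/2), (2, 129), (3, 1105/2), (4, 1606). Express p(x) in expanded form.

Write p(x) = ax^4 + bx^3 + cx^2 + dx + e. Substituting each data point gives a linear system:
  e = -4
  a + b + c + d + e = 23/2
  16a + 8b + 4c + 2d + e = 129
  81a + 27b + 9c + 3d + e = 1105/2
  256a + 64b + 16c + 4d + e = 1606
Solving the system yields a = 5, b = 4, c = 4, d = 5/2, e = -4.
So p(x) = 5x⁴ + 4x³ + 4x² + (5/2)x - 4.
Check: p(3) = 1105/2. ✓

p(x) = 5x^4 + 4x^3 + 4x^2 + (5/2)x - 4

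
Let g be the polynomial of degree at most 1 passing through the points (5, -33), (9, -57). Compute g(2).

Write g(s) = as + b. Substituting each data point gives a linear system:
  5a + b = -33
  9a + b = -57
Solving the system yields a = -6, b = -3.
So g(s) = -6s - 3.
Then g(2) = -15.

-15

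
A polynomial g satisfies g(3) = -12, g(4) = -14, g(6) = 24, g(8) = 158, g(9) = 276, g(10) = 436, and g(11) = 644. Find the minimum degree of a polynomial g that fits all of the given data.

3

Divided differences on the nodes 3, 4, 6, 8, 9, 10, 11:
  order 0: -12  -14  24  158  276  436  644
  order 1: -2  19  67  118  160  208
  order 2: 7  12  17  21  24
  order 3: 1  1  1  1
  order 4: 0  0  0
  order 5: 0  0
  order 6: 0
The order-3 divided differences are all 1 (nonzero) and every higher order vanishes, so the data lies on a polynomial of degree exactly 3.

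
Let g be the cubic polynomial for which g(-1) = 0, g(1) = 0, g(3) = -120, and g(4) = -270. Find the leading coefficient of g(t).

Write g(t) = at^3 + bt^2 + ct + d. Substituting each data point gives a linear system:
  -a + b - c + d = 0
  a + b + c + d = 0
  27a + 9b + 3c + d = -120
  64a + 16b + 4c + d = -270
Solving the system yields a = -3, b = -6, c = 3, d = 6.
So g(t) = -3t^3 - 6t^2 + 3t + 6.
The leading coefficient is -3.

-3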